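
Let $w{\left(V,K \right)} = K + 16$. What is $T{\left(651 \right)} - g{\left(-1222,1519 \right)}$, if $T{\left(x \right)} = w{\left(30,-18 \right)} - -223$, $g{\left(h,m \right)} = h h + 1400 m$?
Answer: $-3619663$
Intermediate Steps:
$w{\left(V,K \right)} = 16 + K$
$g{\left(h,m \right)} = h^{2} + 1400 m$
$T{\left(x \right)} = 221$ ($T{\left(x \right)} = \left(16 - 18\right) - -223 = -2 + 223 = 221$)
$T{\left(651 \right)} - g{\left(-1222,1519 \right)} = 221 - \left(\left(-1222\right)^{2} + 1400 \cdot 1519\right) = 221 - \left(1493284 + 2126600\right) = 221 - 3619884 = -3619663$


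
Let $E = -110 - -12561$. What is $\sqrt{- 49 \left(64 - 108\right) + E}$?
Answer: $3 \sqrt{1623} \approx 120.86$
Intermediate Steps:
$E = 12451$ ($E = -110 + 12561 = 12451$)
$\sqrt{- 49 \left(64 - 108\right) + E} = \sqrt{- 49 \left(64 - 108\right) + 12451} = \sqrt{\left(-49\right) \left(-44\right) + 12451} = \sqrt{2156 + 12451} = \sqrt{14607} = 3 \sqrt{1623}$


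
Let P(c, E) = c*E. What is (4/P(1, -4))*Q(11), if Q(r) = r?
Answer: -11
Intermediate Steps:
P(c, E) = E*c
(4/P(1, -4))*Q(11) = (4/((-4*1)))*11 = (4/(-4))*11 = (4*(-¼))*11 = -1*11 = -11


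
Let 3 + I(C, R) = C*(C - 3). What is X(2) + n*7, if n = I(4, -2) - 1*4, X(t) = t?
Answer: -19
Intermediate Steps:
I(C, R) = -3 + C*(-3 + C) (I(C, R) = -3 + C*(C - 3) = -3 + C*(-3 + C))
n = -3 (n = (-3 + 4**2 - 3*4) - 1*4 = (-3 + 16 - 12) - 4 = 1 - 4 = -3)
X(2) + n*7 = 2 - 3*7 = 2 - 21 = -19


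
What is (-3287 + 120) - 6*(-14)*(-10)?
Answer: -4007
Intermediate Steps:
(-3287 + 120) - 6*(-14)*(-10) = -3167 + 84*(-10) = -3167 - 840 = -4007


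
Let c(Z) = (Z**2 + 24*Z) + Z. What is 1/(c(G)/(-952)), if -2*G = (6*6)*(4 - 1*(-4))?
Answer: -1/18 ≈ -0.055556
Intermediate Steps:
G = -144 (G = -6*6*(4 - 1*(-4))/2 = -18*(4 + 4) = -18*8 = -1/2*288 = -144)
c(Z) = Z**2 + 25*Z
1/(c(G)/(-952)) = 1/(-144*(25 - 144)/(-952)) = 1/(-144*(-119)*(-1/952)) = 1/(17136*(-1/952)) = 1/(-18) = -1/18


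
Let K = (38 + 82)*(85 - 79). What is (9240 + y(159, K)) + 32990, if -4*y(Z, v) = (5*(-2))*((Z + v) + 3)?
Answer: 44435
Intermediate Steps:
K = 720 (K = 120*6 = 720)
y(Z, v) = 15/2 + 5*Z/2 + 5*v/2 (y(Z, v) = -5*(-2)*((Z + v) + 3)/4 = -(-5)*(3 + Z + v)/2 = -(-30 - 10*Z - 10*v)/4 = 15/2 + 5*Z/2 + 5*v/2)
(9240 + y(159, K)) + 32990 = (9240 + (15/2 + (5/2)*159 + (5/2)*720)) + 32990 = (9240 + (15/2 + 795/2 + 1800)) + 32990 = (9240 + 2205) + 32990 = 11445 + 32990 = 44435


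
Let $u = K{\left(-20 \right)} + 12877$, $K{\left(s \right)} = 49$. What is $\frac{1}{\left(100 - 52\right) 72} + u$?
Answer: $\frac{44672257}{3456} \approx 12926.0$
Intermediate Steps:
$u = 12926$ ($u = 49 + 12877 = 12926$)
$\frac{1}{\left(100 - 52\right) 72} + u = \frac{1}{\left(100 - 52\right) 72} + 12926 = \frac{1}{48 \cdot 72} + 12926 = \frac{1}{3456} + 12926 = \frac{44672257}{3456}$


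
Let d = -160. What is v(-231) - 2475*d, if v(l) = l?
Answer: 395769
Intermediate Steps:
v(-231) - 2475*d = -231 - 2475*(-160) = -231 + 396000 = 395769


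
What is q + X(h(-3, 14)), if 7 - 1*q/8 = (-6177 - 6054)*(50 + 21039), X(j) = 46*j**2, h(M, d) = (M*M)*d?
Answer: 2064246824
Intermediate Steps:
h(M, d) = d*M**2 (h(M, d) = M**2*d = d*M**2)
q = 2063516528 (q = 56 - 8*(-6177 - 6054)*(50 + 21039) = 56 - (-97848)*21089 = 56 - 8*(-257939559) = 56 + 2063516472 = 2063516528)
q + X(h(-3, 14)) = 2063516528 + 46*(14*(-3)**2)**2 = 2063516528 + 46*(14*9)**2 = 2063516528 + 46*126**2 = 2063516528 + 46*15876 = 2063516528 + 730296 = 2064246824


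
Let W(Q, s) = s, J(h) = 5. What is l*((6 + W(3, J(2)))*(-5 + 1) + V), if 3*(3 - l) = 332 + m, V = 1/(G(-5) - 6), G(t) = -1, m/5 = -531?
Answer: -240196/7 ≈ -34314.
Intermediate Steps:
m = -2655 (m = 5*(-531) = -2655)
V = -⅐ (V = 1/(-1 - 6) = 1/(-7) = -⅐ ≈ -0.14286)
l = 2332/3 (l = 3 - (332 - 2655)/3 = 3 - ⅓*(-2323) = 3 + 2323/3 = 2332/3 ≈ 777.33)
l*((6 + W(3, J(2)))*(-5 + 1) + V) = 2332*((6 + 5)*(-5 + 1) - ⅐)/3 = 2332*(11*(-4) - ⅐)/3 = 2332*(-44 - ⅐)/3 = (2332/3)*(-309/7) = -240196/7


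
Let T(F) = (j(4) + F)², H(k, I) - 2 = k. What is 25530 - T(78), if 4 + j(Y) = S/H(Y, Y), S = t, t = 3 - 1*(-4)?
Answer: 715679/36 ≈ 19880.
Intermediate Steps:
H(k, I) = 2 + k
t = 7 (t = 3 + 4 = 7)
S = 7
j(Y) = -4 + 7/(2 + Y)
T(F) = (-17/6 + F)² (T(F) = ((-1 - 4*4)/(2 + 4) + F)² = ((-1 - 16)/6 + F)² = ((⅙)*(-17) + F)² = (-17/6 + F)²)
25530 - T(78) = 25530 - (-17 + 6*78)²/36 = 25530 - (-17 + 468)²/36 = 25530 - 451²/36 = 25530 - 203401/36 = 715679/36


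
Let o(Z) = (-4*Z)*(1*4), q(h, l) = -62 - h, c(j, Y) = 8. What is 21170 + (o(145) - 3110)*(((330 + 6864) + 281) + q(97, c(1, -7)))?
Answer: -39704710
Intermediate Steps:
o(Z) = -16*Z (o(Z) = -4*Z*4 = -16*Z)
21170 + (o(145) - 3110)*(((330 + 6864) + 281) + q(97, c(1, -7))) = 21170 + (-16*145 - 3110)*(((330 + 6864) + 281) + (-62 - 1*97)) = 21170 + (-2320 - 3110)*((7194 + 281) + (-62 - 97)) = 21170 - 5430*(7475 - 159) = 21170 - 5430*7316 = 21170 - 39725880 = -39704710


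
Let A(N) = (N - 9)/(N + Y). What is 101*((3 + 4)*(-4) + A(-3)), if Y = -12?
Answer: -13736/5 ≈ -2747.2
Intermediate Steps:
A(N) = (-9 + N)/(-12 + N) (A(N) = (N - 9)/(N - 12) = (-9 + N)/(-12 + N))
101*((3 + 4)*(-4) + A(-3)) = 101*((3 + 4)*(-4) + (-9 - 3)/(-12 - 3)) = 101*(7*(-4) - 12/(-15)) = 101*(-28 - 1/15*(-12)) = 101*(-28 + 4/5) = 101*(-136/5) = -13736/5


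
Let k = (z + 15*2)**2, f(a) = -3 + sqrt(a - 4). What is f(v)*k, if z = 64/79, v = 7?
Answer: -17773068/6241 + 5924356*sqrt(3)/6241 ≈ -1203.6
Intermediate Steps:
f(a) = -3 + sqrt(-4 + a)
z = 64/79 (z = 64*(1/79) = 64/79 ≈ 0.81013)
k = 5924356/6241 (k = (64/79 + 15*2)**2 = (64/79 + 30)**2 = (2434/79)**2 = 5924356/6241 ≈ 949.26)
f(v)*k = (-3 + sqrt(-4 + 7))*(5924356/6241) = (-3 + sqrt(3))*(5924356/6241) = -17773068/6241 + 5924356*sqrt(3)/6241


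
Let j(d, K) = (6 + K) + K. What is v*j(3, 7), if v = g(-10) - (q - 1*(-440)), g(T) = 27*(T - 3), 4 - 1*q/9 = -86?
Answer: -32020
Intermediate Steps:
q = 810 (q = 36 - 9*(-86) = 36 + 774 = 810)
j(d, K) = 6 + 2*K
g(T) = -81 + 27*T (g(T) = 27*(-3 + T) = -81 + 27*T)
v = -1601 (v = (-81 + 27*(-10)) - (810 - 1*(-440)) = (-81 - 270) - (810 + 440) = -351 - 1*1250 = -351 - 1250 = -1601)
v*j(3, 7) = -1601*(6 + 2*7) = -1601*(6 + 14) = -1601*20 = -32020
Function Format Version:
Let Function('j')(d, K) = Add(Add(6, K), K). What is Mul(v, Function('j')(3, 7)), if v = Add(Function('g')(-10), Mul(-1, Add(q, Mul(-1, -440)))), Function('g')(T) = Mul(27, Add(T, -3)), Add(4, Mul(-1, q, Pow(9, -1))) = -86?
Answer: -32020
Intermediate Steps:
q = 810 (q = Add(36, Mul(-9, -86)) = Add(36, 774) = 810)
Function('j')(d, K) = Add(6, Mul(2, K))
Function('g')(T) = Add(-81, Mul(27, T)) (Function('g')(T) = Mul(27, Add(-3, T)) = Add(-81, Mul(27, T)))
v = -1601 (v = Add(Add(-81, Mul(27, -10)), Mul(-1, Add(810, Mul(-1, -440)))) = Add(Add(-81, -270), Mul(-1, Add(810, 440))) = Add(-351, Mul(-1, 1250)) = Add(-351, -1250) = -1601)
Mul(v, Function('j')(3, 7)) = Mul(-1601, Add(6, Mul(2, 7))) = Mul(-1601, Add(6, 14)) = Mul(-1601, 20) = -32020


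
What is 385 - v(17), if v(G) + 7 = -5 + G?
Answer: 380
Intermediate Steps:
v(G) = -12 + G (v(G) = -7 + (-5 + G) = -12 + G)
385 - v(17) = 385 - (-12 + 17) = 385 - 1*5 = 385 - 5 = 380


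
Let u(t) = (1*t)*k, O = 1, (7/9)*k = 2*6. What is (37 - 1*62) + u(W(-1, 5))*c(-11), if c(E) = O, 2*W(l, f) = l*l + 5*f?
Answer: 1229/7 ≈ 175.57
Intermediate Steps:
k = 108/7 (k = 9*(2*6)/7 = (9/7)*12 = 108/7 ≈ 15.429)
W(l, f) = l²/2 + 5*f/2 (W(l, f) = (l*l + 5*f)/2 = (l² + 5*f)/2 = l²/2 + 5*f/2)
c(E) = 1
u(t) = 108*t/7 (u(t) = (1*t)*(108/7) = t*(108/7) = 108*t/7)
(37 - 1*62) + u(W(-1, 5))*c(-11) = (37 - 1*62) + (108*((½)*(-1)² + (5/2)*5)/7)*1 = (37 - 62) + (108*((½)*1 + 25/2)/7)*1 = -25 + (108*(½ + 25/2)/7)*1 = -25 + ((108/7)*13)*1 = -25 + (1404/7)*1 = -25 + 1404/7 = 1229/7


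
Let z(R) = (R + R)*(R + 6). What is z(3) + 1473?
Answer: 1527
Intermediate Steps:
z(R) = 2*R*(6 + R) (z(R) = (2*R)*(6 + R) = 2*R*(6 + R))
z(3) + 1473 = 2*3*(6 + 3) + 1473 = 2*3*9 + 1473 = 54 + 1473 = 1527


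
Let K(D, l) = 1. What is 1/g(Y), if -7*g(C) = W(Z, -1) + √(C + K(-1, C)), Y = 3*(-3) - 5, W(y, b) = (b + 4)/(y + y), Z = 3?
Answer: 14*I/(-I + 2*√13) ≈ -0.26415 + 1.9048*I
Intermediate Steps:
W(y, b) = (4 + b)/(2*y) (W(y, b) = (4 + b)/((2*y)) = (4 + b)*(1/(2*y)) = (4 + b)/(2*y))
Y = -14 (Y = -9 - 5 = -14)
g(C) = -1/14 - √(1 + C)/7 (g(C) = -((½)*(4 - 1)/3 + √(C + 1))/7 = -((½)*(⅓)*3 + √(1 + C))/7 = -(½ + √(1 + C))/7 = -1/14 - √(1 + C)/7)
1/g(Y) = 1/(-1/14 - √(1 - 14)/7) = 1/(-1/14 - I*√13/7)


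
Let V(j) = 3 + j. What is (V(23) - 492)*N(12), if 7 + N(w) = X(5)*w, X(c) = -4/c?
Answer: 38678/5 ≈ 7735.6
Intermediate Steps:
N(w) = -7 - 4*w/5 (N(w) = -7 + (-4/5)*w = -7 + (-4*⅕)*w = -7 - 4*w/5)
(V(23) - 492)*N(12) = ((3 + 23) - 492)*(-7 - ⅘*12) = (26 - 492)*(-7 - 48/5) = -466*(-83/5) = 38678/5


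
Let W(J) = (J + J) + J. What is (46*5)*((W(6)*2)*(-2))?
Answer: -16560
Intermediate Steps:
W(J) = 3*J (W(J) = 2*J + J = 3*J)
(46*5)*((W(6)*2)*(-2)) = (46*5)*(((3*6)*2)*(-2)) = 230*((18*2)*(-2)) = 230*(36*(-2)) = 230*(-72) = -16560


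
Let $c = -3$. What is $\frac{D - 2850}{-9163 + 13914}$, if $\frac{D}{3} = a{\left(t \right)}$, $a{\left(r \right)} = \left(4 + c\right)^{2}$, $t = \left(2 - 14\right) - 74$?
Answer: $- \frac{2847}{4751} \approx -0.59924$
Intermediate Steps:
$t = -86$ ($t = -12 - 74 = -86$)
$a{\left(r \right)} = 1$ ($a{\left(r \right)} = \left(4 - 3\right)^{2} = 1^{2} = 1$)
$D = 3$ ($D = 3 \cdot 1 = 3$)
$\frac{D - 2850}{-9163 + 13914} = \frac{3 - 2850}{-9163 + 13914} = - \frac{2847}{4751}$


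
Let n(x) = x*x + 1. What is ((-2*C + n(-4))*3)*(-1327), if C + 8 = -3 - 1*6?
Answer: -203031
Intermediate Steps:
C = -17 (C = -8 + (-3 - 1*6) = -8 + (-3 - 6) = -8 - 9 = -17)
n(x) = 1 + x² (n(x) = x² + 1 = 1 + x²)
((-2*C + n(-4))*3)*(-1327) = ((-2*(-17) + (1 + (-4)²))*3)*(-1327) = ((34 + (1 + 16))*3)*(-1327) = ((34 + 17)*3)*(-1327) = (51*3)*(-1327) = 153*(-1327) = -203031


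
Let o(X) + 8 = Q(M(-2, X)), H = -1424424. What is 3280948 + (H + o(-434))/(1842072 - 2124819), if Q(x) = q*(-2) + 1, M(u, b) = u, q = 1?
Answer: 309226542863/94249 ≈ 3.2810e+6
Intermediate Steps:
Q(x) = -1 (Q(x) = 1*(-2) + 1 = -2 + 1 = -1)
o(X) = -9 (o(X) = -8 - 1 = -9)
3280948 + (H + o(-434))/(1842072 - 2124819) = 3280948 + (-1424424 - 9)/(1842072 - 2124819) = 3280948 - 1424433/(-282747) = 3280948 - 1424433*(-1/282747) = 3280948 + 474811/94249 = 309226542863/94249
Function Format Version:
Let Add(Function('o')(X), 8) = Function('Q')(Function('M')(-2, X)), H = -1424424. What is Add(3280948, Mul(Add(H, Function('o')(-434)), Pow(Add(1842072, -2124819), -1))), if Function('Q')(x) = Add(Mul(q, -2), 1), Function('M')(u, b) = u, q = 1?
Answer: Rational(309226542863, 94249) ≈ 3.2810e+6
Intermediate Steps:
Function('Q')(x) = -1 (Function('Q')(x) = Add(Mul(1, -2), 1) = Add(-2, 1) = -1)
Function('o')(X) = -9 (Function('o')(X) = Add(-8, -1) = -9)
Add(3280948, Mul(Add(H, Function('o')(-434)), Pow(Add(1842072, -2124819), -1))) = Add(3280948, Mul(Add(-1424424, -9), Pow(Add(1842072, -2124819), -1))) = Add(3280948, Mul(-1424433, Pow(-282747, -1))) = Add(3280948, Mul(-1424433, Rational(-1, 282747))) = Add(3280948, Rational(474811, 94249)) = Rational(309226542863, 94249)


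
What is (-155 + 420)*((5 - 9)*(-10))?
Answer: 10600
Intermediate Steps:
(-155 + 420)*((5 - 9)*(-10)) = 265*(-4*(-10)) = 265*40 = 10600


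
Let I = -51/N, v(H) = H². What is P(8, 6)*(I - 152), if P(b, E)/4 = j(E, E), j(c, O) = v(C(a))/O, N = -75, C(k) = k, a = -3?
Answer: -22698/25 ≈ -907.92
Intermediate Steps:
j(c, O) = 9/O (j(c, O) = (-3)²/O = 9/O)
P(b, E) = 36/E (P(b, E) = 4*(9/E) = 36/E)
I = 17/25 (I = -51/(-75) = -51*(-1/75) = 17/25 ≈ 0.68000)
P(8, 6)*(I - 152) = (36/6)*(17/25 - 152) = (36*(⅙))*(-3783/25) = 6*(-3783/25) = -22698/25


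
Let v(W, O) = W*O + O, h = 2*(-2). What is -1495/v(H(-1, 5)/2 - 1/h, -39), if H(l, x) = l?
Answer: 460/9 ≈ 51.111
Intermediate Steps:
h = -4
v(W, O) = O + O*W (v(W, O) = O*W + O = O + O*W)
-1495/v(H(-1, 5)/2 - 1/h, -39) = -1495*(-1/(39*(1 + (-1/2 - 1/(-4))))) = -1495*(-1/(39*(1 + (-1*1/2 - 1*(-1/4))))) = -1495*(-1/(39*(1 + (-1/2 + 1/4)))) = -1495*(-1/(39*(1 - 1/4))) = -1495/((-39*3/4)) = -1495/(-117/4) = -1495*(-4/117) = 460/9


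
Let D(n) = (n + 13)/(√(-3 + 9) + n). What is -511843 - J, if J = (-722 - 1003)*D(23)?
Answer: -266265589/523 - 62100*√6/523 ≈ -5.0940e+5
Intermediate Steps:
D(n) = (13 + n)/(n + √6) (D(n) = (13 + n)/(√6 + n) = (13 + n)/(n + √6))
J = -62100/(23 + √6) (J = (-722 - 1003)*((13 + 23)/(23 + √6)) = -1725*36/(23 + √6) = -62100/(23 + √6) ≈ -2440.1)
-511843 - J = -511843 - (-1428300/523 + 62100*√6/523) = -511843 + (1428300/523 - 62100*√6/523) = -266265589/523 - 62100*√6/523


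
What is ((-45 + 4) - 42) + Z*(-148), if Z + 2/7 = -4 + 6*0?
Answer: 3859/7 ≈ 551.29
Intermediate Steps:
Z = -30/7 (Z = -2/7 + (-4 + 6*0) = -2/7 + (-4 + 0) = -2/7 - 4 = -30/7 ≈ -4.2857)
((-45 + 4) - 42) + Z*(-148) = ((-45 + 4) - 42) - 30/7*(-148) = (-41 - 42) + 4440/7 = -83 + 4440/7 = 3859/7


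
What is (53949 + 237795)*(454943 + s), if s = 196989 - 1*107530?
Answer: 158826017088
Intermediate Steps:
s = 89459 (s = 196989 - 107530 = 89459)
(53949 + 237795)*(454943 + s) = (53949 + 237795)*(454943 + 89459) = 291744*544402 = 158826017088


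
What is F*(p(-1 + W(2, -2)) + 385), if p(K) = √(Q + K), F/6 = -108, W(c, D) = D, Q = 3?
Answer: -249480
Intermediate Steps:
F = -648 (F = 6*(-108) = -648)
p(K) = √(3 + K)
F*(p(-1 + W(2, -2)) + 385) = -648*(√(3 + (-1 - 2)) + 385) = -648*(√(3 - 3) + 385) = -648*(√0 + 385) = -648*(0 + 385) = -648*385 = -249480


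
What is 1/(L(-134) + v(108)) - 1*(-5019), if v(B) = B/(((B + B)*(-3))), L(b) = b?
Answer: 4040289/805 ≈ 5019.0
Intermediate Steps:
v(B) = -⅙ (v(B) = B/(((2*B)*(-3))) = B/((-6*B)) = B*(-1/(6*B)) = -⅙)
1/(L(-134) + v(108)) - 1*(-5019) = 1/(-134 - ⅙) - 1*(-5019) = 1/(-805/6) + 5019 = -6/805 + 5019 = 4040289/805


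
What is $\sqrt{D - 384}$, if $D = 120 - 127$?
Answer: $i \sqrt{391} \approx 19.774 i$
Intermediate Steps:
$D = -7$ ($D = 120 - 127 = -7$)
$\sqrt{D - 384} = \sqrt{-7 - 384} = \sqrt{-391} = i \sqrt{391}$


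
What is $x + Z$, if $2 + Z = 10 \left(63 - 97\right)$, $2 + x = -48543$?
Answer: $-48887$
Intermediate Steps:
$x = -48545$ ($x = -2 - 48543 = -48545$)
$Z = -342$ ($Z = -2 + 10 \left(63 - 97\right) = -2 + 10 \left(-34\right) = -2 - 340 = -342$)
$x + Z = -48545 - 342 = -48887$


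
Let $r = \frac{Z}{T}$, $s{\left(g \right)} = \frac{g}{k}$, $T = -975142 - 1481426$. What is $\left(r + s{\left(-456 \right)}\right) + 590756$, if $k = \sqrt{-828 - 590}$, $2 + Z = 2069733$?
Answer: $\frac{1451230215677}{2456568} + \frac{228 i \sqrt{1418}}{709} \approx 5.9076 \cdot 10^{5} + 12.11 i$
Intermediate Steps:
$Z = 2069731$ ($Z = -2 + 2069733 = 2069731$)
$T = -2456568$
$k = i \sqrt{1418}$ ($k = \sqrt{-1418} = i \sqrt{1418} \approx 37.656 i$)
$s{\left(g \right)} = - \frac{i g \sqrt{1418}}{1418}$ ($s{\left(g \right)} = \frac{g}{i \sqrt{1418}} = g \left(- \frac{i \sqrt{1418}}{1418}\right) = - \frac{i g \sqrt{1418}}{1418}$)
$r = - \frac{2069731}{2456568}$ ($r = \frac{2069731}{-2456568} = 2069731 \left(- \frac{1}{2456568}\right) = - \frac{2069731}{2456568} \approx -0.84253$)
$\left(r + s{\left(-456 \right)}\right) + 590756 = \left(- \frac{2069731}{2456568} - \frac{1}{1418} i \left(-456\right) \sqrt{1418}\right) + 590756 = \left(- \frac{2069731}{2456568} + \frac{228 i \sqrt{1418}}{709}\right) + 590756 = \frac{1451230215677}{2456568} + \frac{228 i \sqrt{1418}}{709}$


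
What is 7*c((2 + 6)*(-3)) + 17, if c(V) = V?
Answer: -151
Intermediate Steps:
7*c((2 + 6)*(-3)) + 17 = 7*((2 + 6)*(-3)) + 17 = 7*(8*(-3)) + 17 = 7*(-24) + 17 = -168 + 17 = -151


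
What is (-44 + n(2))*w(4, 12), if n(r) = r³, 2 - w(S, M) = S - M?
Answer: -360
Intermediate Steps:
w(S, M) = 2 + M - S (w(S, M) = 2 - (S - M) = 2 + (M - S) = 2 + M - S)
(-44 + n(2))*w(4, 12) = (-44 + 2³)*(2 + 12 - 1*4) = (-44 + 8)*(2 + 12 - 4) = -36*10 = -360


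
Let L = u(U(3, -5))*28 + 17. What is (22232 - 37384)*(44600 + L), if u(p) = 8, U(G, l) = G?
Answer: -679430832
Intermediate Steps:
L = 241 (L = 8*28 + 17 = 224 + 17 = 241)
(22232 - 37384)*(44600 + L) = (22232 - 37384)*(44600 + 241) = -15152*44841 = -679430832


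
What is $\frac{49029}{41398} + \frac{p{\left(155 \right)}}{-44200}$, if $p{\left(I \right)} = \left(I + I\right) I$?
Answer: $\frac{1779079}{18297916} \approx 0.097229$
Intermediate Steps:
$p{\left(I \right)} = 2 I^{2}$ ($p{\left(I \right)} = 2 I I = 2 I^{2}$)
$\frac{49029}{41398} + \frac{p{\left(155 \right)}}{-44200} = \frac{49029}{41398} + \frac{2 \cdot 155^{2}}{-44200} = 49029 \cdot \frac{1}{41398} + 2 \cdot 24025 \left(- \frac{1}{44200}\right) = \frac{49029}{41398} + 48050 \left(- \frac{1}{44200}\right) = \frac{49029}{41398} - \frac{961}{884} = \frac{1779079}{18297916}$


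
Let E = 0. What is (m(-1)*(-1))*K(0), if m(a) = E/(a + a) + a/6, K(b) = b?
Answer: 0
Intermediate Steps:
m(a) = a/6 (m(a) = 0/(a + a) + a/6 = 0/((2*a)) + a*(⅙) = 0*(1/(2*a)) + a/6 = 0 + a/6 = a/6)
(m(-1)*(-1))*K(0) = (((⅙)*(-1))*(-1))*0 = -⅙*(-1)*0 = (⅙)*0 = 0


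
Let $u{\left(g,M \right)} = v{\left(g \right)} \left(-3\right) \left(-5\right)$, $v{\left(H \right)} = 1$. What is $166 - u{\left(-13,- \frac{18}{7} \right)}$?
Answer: $151$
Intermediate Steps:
$u{\left(g,M \right)} = 15$ ($u{\left(g,M \right)} = 1 \left(-3\right) \left(-5\right) = \left(-3\right) \left(-5\right) = 15$)
$166 - u{\left(-13,- \frac{18}{7} \right)} = 166 - 15 = 151$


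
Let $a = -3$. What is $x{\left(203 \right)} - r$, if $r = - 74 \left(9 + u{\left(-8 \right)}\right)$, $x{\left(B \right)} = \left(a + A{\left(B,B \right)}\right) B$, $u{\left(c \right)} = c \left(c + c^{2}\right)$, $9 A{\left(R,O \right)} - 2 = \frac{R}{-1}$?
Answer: $- \frac{112886}{3} \approx -37629.0$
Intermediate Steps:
$A{\left(R,O \right)} = \frac{2}{9} - \frac{R}{9}$ ($A{\left(R,O \right)} = \frac{2}{9} + \frac{R \frac{1}{-1}}{9} = \frac{2}{9} + \frac{R \left(-1\right)}{9} = \frac{2}{9} + \frac{\left(-1\right) R}{9} = \frac{2}{9} - \frac{R}{9}$)
$x{\left(B \right)} = B \left(- \frac{25}{9} - \frac{B}{9}\right)$ ($x{\left(B \right)} = \left(-3 - \left(- \frac{2}{9} + \frac{B}{9}\right)\right) B = \left(- \frac{25}{9} - \frac{B}{9}\right) B = B \left(- \frac{25}{9} - \frac{B}{9}\right)$)
$r = 32486$ ($r = - 74 \left(9 + \left(-8\right)^{2} \left(1 - 8\right)\right) = - 74 \left(9 + 64 \left(-7\right)\right) = - 74 \left(9 - 448\right) = \left(-74\right) \left(-439\right) = 32486$)
$x{\left(203 \right)} - r = \left(- \frac{1}{9}\right) 203 \left(25 + 203\right) - 32486 = \left(- \frac{1}{9}\right) 203 \cdot 228 - 32486 = - \frac{15428}{3} - 32486 = - \frac{112886}{3}$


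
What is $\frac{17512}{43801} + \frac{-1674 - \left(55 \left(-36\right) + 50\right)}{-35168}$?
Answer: $\frac{18895280}{48137299} \approx 0.39253$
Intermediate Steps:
$\frac{17512}{43801} + \frac{-1674 - \left(55 \left(-36\right) + 50\right)}{-35168} = 17512 \cdot \frac{1}{43801} + \left(-1674 - \left(-1980 + 50\right)\right) \left(- \frac{1}{35168}\right) = \frac{17512}{43801} + \left(-1674 - -1930\right) \left(- \frac{1}{35168}\right) = \frac{17512}{43801} + \left(-1674 + 1930\right) \left(- \frac{1}{35168}\right) = \frac{17512}{43801} + 256 \left(- \frac{1}{35168}\right) = \frac{17512}{43801} - \frac{8}{1099} = \frac{18895280}{48137299}$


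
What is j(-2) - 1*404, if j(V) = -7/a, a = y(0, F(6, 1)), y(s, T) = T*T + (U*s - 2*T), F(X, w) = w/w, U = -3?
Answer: -397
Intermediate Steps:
F(X, w) = 1
y(s, T) = T**2 - 3*s - 2*T (y(s, T) = T*T + (-3*s - 2*T) = T**2 + (-3*s - 2*T) = T**2 - 3*s - 2*T)
a = -1 (a = 1**2 - 3*0 - 2*1 = 1 + 0 - 2 = -1)
j(V) = 7 (j(V) = -7/(-1) = -7*(-1) = 7)
j(-2) - 1*404 = 7 - 1*404 = 7 - 404 = -397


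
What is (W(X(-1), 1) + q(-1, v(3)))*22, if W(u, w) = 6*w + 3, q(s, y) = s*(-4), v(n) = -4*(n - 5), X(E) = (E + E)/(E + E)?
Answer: 286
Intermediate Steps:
X(E) = 1 (X(E) = (2*E)/((2*E)) = (2*E)*(1/(2*E)) = 1)
v(n) = 20 - 4*n (v(n) = -4*(-5 + n) = 20 - 4*n)
q(s, y) = -4*s
W(u, w) = 3 + 6*w
(W(X(-1), 1) + q(-1, v(3)))*22 = ((3 + 6*1) - 4*(-1))*22 = ((3 + 6) + 4)*22 = (9 + 4)*22 = 13*22 = 286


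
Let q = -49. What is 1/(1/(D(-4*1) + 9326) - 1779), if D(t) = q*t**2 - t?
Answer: -8546/15203333 ≈ -0.00056211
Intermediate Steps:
D(t) = -t - 49*t**2 (D(t) = -49*t**2 - t = -t - 49*t**2)
1/(1/(D(-4*1) + 9326) - 1779) = 1/(1/(-(-4*1)*(1 + 49*(-4*1)) + 9326) - 1779) = 1/(1/(-1*(-4)*(1 + 49*(-4)) + 9326) - 1779) = 1/(1/(-1*(-4)*(1 - 196) + 9326) - 1779) = 1/(1/(-1*(-4)*(-195) + 9326) - 1779) = 1/(1/(-780 + 9326) - 1779) = 1/(1/8546 - 1779) = 1/(-15203333/8546) = -8546/15203333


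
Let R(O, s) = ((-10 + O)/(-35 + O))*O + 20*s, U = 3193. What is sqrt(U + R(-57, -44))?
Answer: sqrt(4806471)/46 ≈ 47.660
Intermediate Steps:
R(O, s) = 20*s + O*(-10 + O)/(-35 + O) (R(O, s) = ((-10 + O)/(-35 + O))*O + 20*s = O*(-10 + O)/(-35 + O) + 20*s = 20*s + O*(-10 + O)/(-35 + O))
sqrt(U + R(-57, -44)) = sqrt(3193 + ((-57)**2 - 700*(-44) - 10*(-57) + 20*(-57)*(-44))/(-35 - 57)) = sqrt(3193 + (3249 + 30800 + 570 + 50160)/(-92)) = sqrt(3193 - 1/92*84779) = sqrt(3193 - 84779/92) = sqrt(208977/92) = sqrt(4806471)/46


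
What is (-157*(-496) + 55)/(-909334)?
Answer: -77927/909334 ≈ -0.085697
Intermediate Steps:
(-157*(-496) + 55)/(-909334) = (77872 + 55)*(-1/909334) = 77927*(-1/909334) = -77927/909334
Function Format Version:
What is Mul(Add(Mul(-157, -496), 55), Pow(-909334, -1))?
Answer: Rational(-77927, 909334) ≈ -0.085697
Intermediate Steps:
Mul(Add(Mul(-157, -496), 55), Pow(-909334, -1)) = Mul(Add(77872, 55), Rational(-1, 909334)) = Mul(77927, Rational(-1, 909334)) = Rational(-77927, 909334)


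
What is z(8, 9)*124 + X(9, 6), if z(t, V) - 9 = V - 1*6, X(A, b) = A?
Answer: 1497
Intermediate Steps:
z(t, V) = 3 + V (z(t, V) = 9 + (V - 1*6) = 9 + (V - 6) = 9 + (-6 + V) = 3 + V)
z(8, 9)*124 + X(9, 6) = (3 + 9)*124 + 9 = 12*124 + 9 = 1488 + 9 = 1497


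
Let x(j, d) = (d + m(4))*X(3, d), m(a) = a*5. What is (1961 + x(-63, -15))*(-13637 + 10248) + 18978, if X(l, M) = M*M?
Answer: -10439476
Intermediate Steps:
m(a) = 5*a
X(l, M) = M²
x(j, d) = d²*(20 + d) (x(j, d) = (d + 5*4)*d² = (d + 20)*d² = (20 + d)*d² = d²*(20 + d))
(1961 + x(-63, -15))*(-13637 + 10248) + 18978 = (1961 + (-15)²*(20 - 15))*(-13637 + 10248) + 18978 = (1961 + 225*5)*(-3389) + 18978 = (1961 + 1125)*(-3389) + 18978 = 3086*(-3389) + 18978 = -10458454 + 18978 = -10439476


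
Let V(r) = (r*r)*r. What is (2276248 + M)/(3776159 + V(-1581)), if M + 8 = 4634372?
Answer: -3455306/1974014891 ≈ -0.0017504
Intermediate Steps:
M = 4634364 (M = -8 + 4634372 = 4634364)
V(r) = r³ (V(r) = r²*r = r³)
(2276248 + M)/(3776159 + V(-1581)) = (2276248 + 4634364)/(3776159 + (-1581)³) = 6910612/(3776159 - 3951805941) = 6910612/(-3948029782) = 6910612*(-1/3948029782) = -3455306/1974014891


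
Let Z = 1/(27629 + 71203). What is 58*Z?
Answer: 1/1704 ≈ 0.00058685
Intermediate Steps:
Z = 1/98832 ≈ 1.0118e-5
58*Z = 58*(1/98832) = 1/1704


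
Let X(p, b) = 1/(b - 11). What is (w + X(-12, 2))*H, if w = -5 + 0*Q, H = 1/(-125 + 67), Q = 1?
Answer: 23/261 ≈ 0.088123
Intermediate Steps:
X(p, b) = 1/(-11 + b)
H = -1/58 (H = 1/(-58) = -1/58 ≈ -0.017241)
w = -5 (w = -5 + 0*1 = -5 + 0 = -5)
(w + X(-12, 2))*H = (-5 + 1/(-11 + 2))*(-1/58) = (-5 + 1/(-9))*(-1/58) = (-5 - ⅑)*(-1/58) = -46/9*(-1/58) = 23/261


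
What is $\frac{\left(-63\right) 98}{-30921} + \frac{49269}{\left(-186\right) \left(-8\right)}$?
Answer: $\frac{170292629}{5112272} \approx 33.311$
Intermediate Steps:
$\frac{\left(-63\right) 98}{-30921} + \frac{49269}{\left(-186\right) \left(-8\right)} = \left(-6174\right) \left(- \frac{1}{30921}\right) + \frac{49269}{1488} = \frac{2058}{10307} + 49269 \cdot \frac{1}{1488} = \frac{2058}{10307} + \frac{16423}{496} = \frac{170292629}{5112272}$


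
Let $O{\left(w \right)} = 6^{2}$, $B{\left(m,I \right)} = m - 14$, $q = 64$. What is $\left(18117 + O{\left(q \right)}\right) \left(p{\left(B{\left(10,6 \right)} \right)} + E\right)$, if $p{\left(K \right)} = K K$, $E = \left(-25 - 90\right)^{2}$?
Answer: $240363873$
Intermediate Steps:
$B{\left(m,I \right)} = -14 + m$
$E = 13225$ ($E = \left(-115\right)^{2} = 13225$)
$p{\left(K \right)} = K^{2}$
$O{\left(w \right)} = 36$
$\left(18117 + O{\left(q \right)}\right) \left(p{\left(B{\left(10,6 \right)} \right)} + E\right) = \left(18117 + 36\right) \left(\left(-14 + 10\right)^{2} + 13225\right) = 18153 \left(\left(-4\right)^{2} + 13225\right) = 18153 \left(16 + 13225\right) = 18153 \cdot 13241 = 240363873$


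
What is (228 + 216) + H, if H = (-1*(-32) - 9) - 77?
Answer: 390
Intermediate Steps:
H = -54 (H = (32 - 9) - 77 = 23 - 77 = -54)
(228 + 216) + H = (228 + 216) - 54 = 444 - 54 = 390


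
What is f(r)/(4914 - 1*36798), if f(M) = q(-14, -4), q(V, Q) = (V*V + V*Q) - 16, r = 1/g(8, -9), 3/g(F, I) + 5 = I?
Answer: -59/7971 ≈ -0.0074018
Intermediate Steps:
g(F, I) = 3/(-5 + I)
r = -14/3 (r = 1/(3/(-5 - 9)) = 1/(3/(-14)) = 1/(3*(-1/14)) = 1/(-3/14) = -14/3 ≈ -4.6667)
q(V, Q) = -16 + V**2 + Q*V (q(V, Q) = (V**2 + Q*V) - 16 = -16 + V**2 + Q*V)
f(M) = 236 (f(M) = -16 + (-14)**2 - 4*(-14) = -16 + 196 + 56 = 236)
f(r)/(4914 - 1*36798) = 236/(4914 - 1*36798) = 236/(4914 - 36798) = 236/(-31884) = 236*(-1/31884) = -59/7971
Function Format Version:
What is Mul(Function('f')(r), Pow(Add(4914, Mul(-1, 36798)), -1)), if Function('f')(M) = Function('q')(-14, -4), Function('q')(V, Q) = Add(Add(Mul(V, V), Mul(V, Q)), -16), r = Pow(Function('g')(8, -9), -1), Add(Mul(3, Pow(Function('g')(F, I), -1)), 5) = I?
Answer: Rational(-59, 7971) ≈ -0.0074018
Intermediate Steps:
Function('g')(F, I) = Mul(3, Pow(Add(-5, I), -1))
r = Rational(-14, 3) (r = Pow(Mul(3, Pow(Add(-5, -9), -1)), -1) = Pow(Mul(3, Pow(-14, -1)), -1) = Pow(Mul(3, Rational(-1, 14)), -1) = Pow(Rational(-3, 14), -1) = Rational(-14, 3) ≈ -4.6667)
Function('q')(V, Q) = Add(-16, Pow(V, 2), Mul(Q, V)) (Function('q')(V, Q) = Add(Add(Pow(V, 2), Mul(Q, V)), -16) = Add(-16, Pow(V, 2), Mul(Q, V)))
Function('f')(M) = 236 (Function('f')(M) = Add(-16, Pow(-14, 2), Mul(-4, -14)) = Add(-16, 196, 56) = 236)
Mul(Function('f')(r), Pow(Add(4914, Mul(-1, 36798)), -1)) = Mul(236, Pow(Add(4914, Mul(-1, 36798)), -1)) = Mul(236, Pow(Add(4914, -36798), -1)) = Mul(236, Pow(-31884, -1)) = Mul(236, Rational(-1, 31884)) = Rational(-59, 7971)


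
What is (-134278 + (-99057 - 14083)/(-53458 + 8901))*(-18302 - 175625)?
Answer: 1160248118409462/44557 ≈ 2.6040e+10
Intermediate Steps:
(-134278 + (-99057 - 14083)/(-53458 + 8901))*(-18302 - 175625) = (-134278 - 113140/(-44557))*(-193927) = (-134278 - 113140*(-1/44557))*(-193927) = (-134278 + 113140/44557)*(-193927) = -5982911706/44557*(-193927) = 1160248118409462/44557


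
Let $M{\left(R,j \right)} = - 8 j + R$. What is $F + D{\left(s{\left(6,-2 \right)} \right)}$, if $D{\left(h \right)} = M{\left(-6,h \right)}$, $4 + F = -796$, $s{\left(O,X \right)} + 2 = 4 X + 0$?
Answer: $-726$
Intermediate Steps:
$s{\left(O,X \right)} = -2 + 4 X$ ($s{\left(O,X \right)} = -2 + \left(4 X + 0\right) = -2 + 4 X$)
$F = -800$ ($F = -4 - 796 = -800$)
$M{\left(R,j \right)} = R - 8 j$
$D{\left(h \right)} = -6 - 8 h$
$F + D{\left(s{\left(6,-2 \right)} \right)} = -800 - \left(6 + 8 \left(-2 + 4 \left(-2\right)\right)\right) = -800 - \left(6 + 8 \left(-2 - 8\right)\right) = -800 - -74 = -800 + \left(-6 + 80\right) = -800 + 74 = -726$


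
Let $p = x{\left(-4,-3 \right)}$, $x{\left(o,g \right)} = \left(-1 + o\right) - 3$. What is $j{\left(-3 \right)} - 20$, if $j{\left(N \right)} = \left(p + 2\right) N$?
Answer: $-2$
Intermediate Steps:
$x{\left(o,g \right)} = -4 + o$
$p = -8$ ($p = -4 - 4 = -8$)
$j{\left(N \right)} = - 6 N$ ($j{\left(N \right)} = \left(-8 + 2\right) N = - 6 N$)
$j{\left(-3 \right)} - 20 = \left(-6\right) \left(-3\right) - 20 = 18 - 20 = -2$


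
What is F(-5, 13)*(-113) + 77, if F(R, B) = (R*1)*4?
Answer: 2337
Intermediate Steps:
F(R, B) = 4*R (F(R, B) = R*4 = 4*R)
F(-5, 13)*(-113) + 77 = (4*(-5))*(-113) + 77 = -20*(-113) + 77 = 2260 + 77 = 2337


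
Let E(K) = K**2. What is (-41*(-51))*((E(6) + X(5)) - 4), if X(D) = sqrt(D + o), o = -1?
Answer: 71094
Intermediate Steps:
X(D) = sqrt(-1 + D) (X(D) = sqrt(D - 1) = sqrt(-1 + D))
(-41*(-51))*((E(6) + X(5)) - 4) = (-41*(-51))*((6**2 + sqrt(-1 + 5)) - 4) = 2091*((36 + sqrt(4)) - 4) = 2091*((36 + 2) - 4) = 2091*(38 - 4) = 2091*34 = 71094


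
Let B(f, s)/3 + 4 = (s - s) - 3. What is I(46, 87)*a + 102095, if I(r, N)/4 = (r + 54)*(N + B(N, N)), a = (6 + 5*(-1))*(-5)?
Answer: -29905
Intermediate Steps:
a = -5 (a = (6 - 5)*(-5) = 1*(-5) = -5)
B(f, s) = -21 (B(f, s) = -12 + 3*((s - s) - 3) = -12 + 3*(0 - 3) = -12 + 3*(-3) = -12 - 9 = -21)
I(r, N) = 4*(-21 + N)*(54 + r) (I(r, N) = 4*((r + 54)*(N - 21)) = 4*((54 + r)*(-21 + N)) = 4*((-21 + N)*(54 + r)) = 4*(-21 + N)*(54 + r))
I(46, 87)*a + 102095 = (-4536 - 84*46 + 216*87 + 4*87*46)*(-5) + 102095 = (-4536 - 3864 + 18792 + 16008)*(-5) + 102095 = 26400*(-5) + 102095 = -132000 + 102095 = -29905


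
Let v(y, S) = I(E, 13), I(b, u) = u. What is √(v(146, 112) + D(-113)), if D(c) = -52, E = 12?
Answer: I*√39 ≈ 6.245*I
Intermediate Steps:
v(y, S) = 13
√(v(146, 112) + D(-113)) = √(13 - 52) = √(-39) = I*√39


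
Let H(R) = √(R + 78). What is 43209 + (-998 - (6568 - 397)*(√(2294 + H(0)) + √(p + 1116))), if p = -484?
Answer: 42211 - 12342*√158 - 6171*√(2294 + √78) ≈ -4.0906e+5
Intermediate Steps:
H(R) = √(78 + R)
43209 + (-998 - (6568 - 397)*(√(2294 + H(0)) + √(p + 1116))) = 43209 + (-998 - (6568 - 397)*(√(2294 + √(78 + 0)) + √(-484 + 1116))) = 43209 + (-998 - 6171*(√(2294 + √78) + √632)) = 43209 + (-998 - 6171*(√(2294 + √78) + 2*√158)) = 43209 + (-998 - (6171*√(2294 + √78) + 12342*√158)) = 43209 + (-998 + (-12342*√158 - 6171*√(2294 + √78))) = 43209 + (-998 - 12342*√158 - 6171*√(2294 + √78)) = 42211 - 12342*√158 - 6171*√(2294 + √78)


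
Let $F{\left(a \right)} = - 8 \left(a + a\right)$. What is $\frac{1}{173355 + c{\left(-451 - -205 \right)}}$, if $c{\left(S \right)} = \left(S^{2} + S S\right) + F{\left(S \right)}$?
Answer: $\frac{1}{298323} \approx 3.3521 \cdot 10^{-6}$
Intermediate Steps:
$F{\left(a \right)} = - 16 a$ ($F{\left(a \right)} = - 8 \cdot 2 a = - 16 a$)
$c{\left(S \right)} = - 16 S + 2 S^{2}$ ($c{\left(S \right)} = \left(S^{2} + S S\right) - 16 S = \left(S^{2} + S^{2}\right) - 16 S = 2 S^{2} - 16 S = - 16 S + 2 S^{2}$)
$\frac{1}{173355 + c{\left(-451 - -205 \right)}} = \frac{1}{173355 + 2 \left(-451 - -205\right) \left(-8 - 246\right)} = \frac{1}{173355 + 2 \left(-451 + 205\right) \left(-8 + \left(-451 + 205\right)\right)} = \frac{1}{173355 + 2 \left(-246\right) \left(-8 - 246\right)} = \frac{1}{173355 + 2 \left(-246\right) \left(-254\right)} = \frac{1}{173355 + 124968} = \frac{1}{298323}$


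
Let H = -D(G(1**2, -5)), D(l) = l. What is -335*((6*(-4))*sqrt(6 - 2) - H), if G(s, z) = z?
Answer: 17755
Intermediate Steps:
H = 5 (H = -1*(-5) = 5)
-335*((6*(-4))*sqrt(6 - 2) - H) = -335*((6*(-4))*sqrt(6 - 2) - 1*5) = -335*(-24*sqrt(4) - 5) = -335*(-24*2 - 5) = -335*(-48 - 5) = -335*(-53) = 17755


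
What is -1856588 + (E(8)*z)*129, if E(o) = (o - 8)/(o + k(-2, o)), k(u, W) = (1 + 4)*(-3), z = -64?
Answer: -1856588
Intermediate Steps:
k(u, W) = -15 (k(u, W) = 5*(-3) = -15)
E(o) = (-8 + o)/(-15 + o) (E(o) = (o - 8)/(o - 15) = (-8 + o)/(-15 + o))
-1856588 + (E(8)*z)*129 = -1856588 + (((-8 + 8)/(-15 + 8))*(-64))*129 = -1856588 + ((0/(-7))*(-64))*129 = -1856588 + (-⅐*0*(-64))*129 = -1856588 + (0*(-64))*129 = -1856588 + 0*129 = -1856588 + 0 = -1856588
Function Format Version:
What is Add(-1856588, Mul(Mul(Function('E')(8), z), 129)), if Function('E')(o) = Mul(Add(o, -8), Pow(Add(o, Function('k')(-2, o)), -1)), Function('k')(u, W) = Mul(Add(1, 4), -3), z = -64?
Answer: -1856588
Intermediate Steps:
Function('k')(u, W) = -15 (Function('k')(u, W) = Mul(5, -3) = -15)
Function('E')(o) = Mul(Pow(Add(-15, o), -1), Add(-8, o)) (Function('E')(o) = Mul(Add(o, -8), Pow(Add(o, -15), -1)) = Mul(Add(-8, o), Pow(Add(-15, o), -1)) = Mul(Pow(Add(-15, o), -1), Add(-8, o)))
Add(-1856588, Mul(Mul(Function('E')(8), z), 129)) = Add(-1856588, Mul(Mul(Mul(Pow(Add(-15, 8), -1), Add(-8, 8)), -64), 129)) = Add(-1856588, Mul(Mul(Mul(Pow(-7, -1), 0), -64), 129)) = Add(-1856588, Mul(Mul(Mul(Rational(-1, 7), 0), -64), 129)) = Add(-1856588, Mul(Mul(0, -64), 129)) = Add(-1856588, Mul(0, 129)) = Add(-1856588, 0) = -1856588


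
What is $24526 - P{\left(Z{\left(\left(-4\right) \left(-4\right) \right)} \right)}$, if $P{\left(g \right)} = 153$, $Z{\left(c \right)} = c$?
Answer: $24373$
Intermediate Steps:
$24526 - P{\left(Z{\left(\left(-4\right) \left(-4\right) \right)} \right)} = 24526 - 153 = 24373$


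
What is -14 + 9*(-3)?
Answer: -41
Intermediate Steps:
-14 + 9*(-3) = -14 - 27 = -41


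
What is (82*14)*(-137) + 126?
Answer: -157150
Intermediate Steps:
(82*14)*(-137) + 126 = 1148*(-137) + 126 = -157276 + 126 = -157150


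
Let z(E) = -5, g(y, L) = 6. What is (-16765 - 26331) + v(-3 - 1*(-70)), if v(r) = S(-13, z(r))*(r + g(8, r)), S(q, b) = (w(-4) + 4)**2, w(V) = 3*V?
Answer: -38424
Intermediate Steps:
S(q, b) = 64 (S(q, b) = (3*(-4) + 4)**2 = (-12 + 4)**2 = (-8)**2 = 64)
v(r) = 384 + 64*r (v(r) = 64*(r + 6) = 64*(6 + r) = 384 + 64*r)
(-16765 - 26331) + v(-3 - 1*(-70)) = (-16765 - 26331) + (384 + 64*(-3 - 1*(-70))) = -43096 + (384 + 64*(-3 + 70)) = -43096 + (384 + 64*67) = -43096 + (384 + 4288) = -43096 + 4672 = -38424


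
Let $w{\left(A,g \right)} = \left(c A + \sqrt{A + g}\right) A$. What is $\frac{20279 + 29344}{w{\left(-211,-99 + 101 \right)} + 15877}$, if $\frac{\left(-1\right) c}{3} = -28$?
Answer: $\frac{8874579683}{671659458370} + \frac{498593 i \sqrt{209}}{671659458370} \approx 0.013213 + 1.0732 \cdot 10^{-5} i$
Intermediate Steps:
$c = 84$ ($c = \left(-3\right) \left(-28\right) = 84$)
$w{\left(A,g \right)} = A \left(\sqrt{A + g} + 84 A\right)$ ($w{\left(A,g \right)} = \left(84 A + \sqrt{A + g}\right) A = \left(\sqrt{A + g} + 84 A\right) A = A \left(\sqrt{A + g} + 84 A\right)$)
$\frac{20279 + 29344}{w{\left(-211,-99 + 101 \right)} + 15877} = \frac{20279 + 29344}{- 211 \left(\sqrt{-211 + \left(-99 + 101\right)} + 84 \left(-211\right)\right) + 15877} = \frac{49623}{- 211 \left(\sqrt{-211 + 2} - 17724\right) + 15877} = \frac{49623}{- 211 \left(\sqrt{-209} - 17724\right) + 15877} = \frac{49623}{- 211 \left(i \sqrt{209} - 17724\right) + 15877} = \frac{49623}{- 211 \left(-17724 + i \sqrt{209}\right) + 15877} = \frac{49623}{\left(3739764 - 211 i \sqrt{209}\right) + 15877} = \frac{49623}{3755641 - 211 i \sqrt{209}}$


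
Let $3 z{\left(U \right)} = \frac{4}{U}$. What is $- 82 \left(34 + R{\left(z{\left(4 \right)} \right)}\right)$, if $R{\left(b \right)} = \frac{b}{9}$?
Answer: $- \frac{75358}{27} \approx -2791.0$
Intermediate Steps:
$z{\left(U \right)} = \frac{4}{3 U}$ ($z{\left(U \right)} = \frac{4 \frac{1}{U}}{3} = \frac{4}{3 U}$)
$R{\left(b \right)} = \frac{b}{9}$ ($R{\left(b \right)} = b \frac{1}{9} = \frac{b}{9}$)
$- 82 \left(34 + R{\left(z{\left(4 \right)} \right)}\right) = - 82 \left(34 + \frac{\frac{4}{3} \cdot \frac{1}{4}}{9}\right) = - 82 \left(34 + \frac{1}{9} \cdot \frac{1}{3}\right) = - 82 \left(34 + \frac{1}{27}\right) = \left(-82\right) \frac{919}{27} = - \frac{75358}{27}$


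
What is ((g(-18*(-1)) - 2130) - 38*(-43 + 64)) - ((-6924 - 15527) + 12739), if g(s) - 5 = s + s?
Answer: 6825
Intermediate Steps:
g(s) = 5 + 2*s (g(s) = 5 + (s + s) = 5 + 2*s)
((g(-18*(-1)) - 2130) - 38*(-43 + 64)) - ((-6924 - 15527) + 12739) = (((5 + 2*(-18*(-1))) - 2130) - 38*(-43 + 64)) - ((-6924 - 15527) + 12739) = (((5 + 2*18) - 2130) - 38*21) - (-22451 + 12739) = (((5 + 36) - 2130) - 798) - 1*(-9712) = ((41 - 2130) - 798) + 9712 = (-2089 - 798) + 9712 = -2887 + 9712 = 6825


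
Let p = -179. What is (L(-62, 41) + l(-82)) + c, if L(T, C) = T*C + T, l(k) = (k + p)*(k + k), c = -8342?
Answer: 31858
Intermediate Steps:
l(k) = 2*k*(-179 + k) (l(k) = (k - 179)*(k + k) = (-179 + k)*(2*k) = 2*k*(-179 + k))
L(T, C) = T + C*T (L(T, C) = C*T + T = T + C*T)
(L(-62, 41) + l(-82)) + c = (-62*(1 + 41) + 2*(-82)*(-179 - 82)) - 8342 = (-62*42 + 2*(-82)*(-261)) - 8342 = (-2604 + 42804) - 8342 = 40200 - 8342 = 31858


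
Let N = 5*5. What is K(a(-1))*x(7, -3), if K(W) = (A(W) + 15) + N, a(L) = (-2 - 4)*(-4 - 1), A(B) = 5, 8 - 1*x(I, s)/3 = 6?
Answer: 270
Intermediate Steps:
x(I, s) = 6 (x(I, s) = 24 - 3*6 = 24 - 18 = 6)
N = 25
a(L) = 30 (a(L) = -6*(-5) = 30)
K(W) = 45 (K(W) = (5 + 15) + 25 = 20 + 25 = 45)
K(a(-1))*x(7, -3) = 45*6 = 270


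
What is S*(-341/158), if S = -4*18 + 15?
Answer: 19437/158 ≈ 123.02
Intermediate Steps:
S = -57 (S = -72 + 15 = -57)
S*(-341/158) = -(-19437)/158 = -57*(-341/158) = 19437/158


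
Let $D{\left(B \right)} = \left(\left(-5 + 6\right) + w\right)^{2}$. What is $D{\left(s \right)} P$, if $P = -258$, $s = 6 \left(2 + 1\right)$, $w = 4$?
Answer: $-6450$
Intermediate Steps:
$s = 18$ ($s = 6 \cdot 3 = 18$)
$D{\left(B \right)} = 25$ ($D{\left(B \right)} = \left(\left(-5 + 6\right) + 4\right)^{2} = \left(1 + 4\right)^{2} = 5^{2} = 25$)
$D{\left(s \right)} P = 25 \left(-258\right) = -6450$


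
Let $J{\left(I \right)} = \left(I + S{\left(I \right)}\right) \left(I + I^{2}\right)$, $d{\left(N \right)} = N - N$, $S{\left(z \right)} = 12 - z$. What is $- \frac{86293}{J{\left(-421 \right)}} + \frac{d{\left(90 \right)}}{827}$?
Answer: $- \frac{86293}{2121840} \approx -0.040669$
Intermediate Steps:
$d{\left(N \right)} = 0$
$J{\left(I \right)} = 12 I + 12 I^{2}$ ($J{\left(I \right)} = \left(I - \left(-12 + I\right)\right) \left(I + I^{2}\right) = 12 \left(I + I^{2}\right) = 12 I + 12 I^{2}$)
$- \frac{86293}{J{\left(-421 \right)}} + \frac{d{\left(90 \right)}}{827} = - \frac{86293}{12 \left(-421\right) \left(1 - 421\right)} + \frac{0}{827} = - \frac{86293}{12 \left(-421\right) \left(-420\right)} + 0 \cdot \frac{1}{827} = - \frac{86293}{2121840} + 0 = - \frac{86293}{2121840}$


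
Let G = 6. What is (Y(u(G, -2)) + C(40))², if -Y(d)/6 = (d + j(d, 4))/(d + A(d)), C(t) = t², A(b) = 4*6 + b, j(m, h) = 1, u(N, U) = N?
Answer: 92025649/36 ≈ 2.5563e+6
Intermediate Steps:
A(b) = 24 + b
Y(d) = -6*(1 + d)/(24 + 2*d) (Y(d) = -6*(d + 1)/(d + (24 + d)) = -6*(1 + d)/(24 + 2*d))
(Y(u(G, -2)) + C(40))² = (3*(-1 - 1*6)/(12 + 6) + 40²)² = (3*(-1 - 6)/18 + 1600)² = (3*(1/18)*(-7) + 1600)² = (-7/6 + 1600)² = (9593/6)² = 92025649/36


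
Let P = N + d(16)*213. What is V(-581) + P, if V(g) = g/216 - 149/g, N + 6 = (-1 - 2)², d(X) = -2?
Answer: -53390185/125496 ≈ -425.43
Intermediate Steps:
N = 3 (N = -6 + (-1 - 2)² = -6 + (-3)² = -6 + 9 = 3)
V(g) = -149/g + g/216 (V(g) = g*(1/216) - 149/g = g/216 - 149/g = -149/g + g/216)
P = -423 (P = 3 - 2*213 = 3 - 426 = -423)
V(-581) + P = (-149/(-581) + (1/216)*(-581)) - 423 = (-149*(-1/581) - 581/216) - 423 = (149/581 - 581/216) - 423 = -305377/125496 - 423 = -53390185/125496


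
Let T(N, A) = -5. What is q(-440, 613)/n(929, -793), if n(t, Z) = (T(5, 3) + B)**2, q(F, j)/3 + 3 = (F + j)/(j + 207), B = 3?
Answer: -6861/3280 ≈ -2.0918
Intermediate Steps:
q(F, j) = -9 + 3*(F + j)/(207 + j) (q(F, j) = -9 + 3*((F + j)/(j + 207)) = -9 + 3*((F + j)/(207 + j)) = -9 + 3*(F + j)/(207 + j))
n(t, Z) = 4 (n(t, Z) = (-5 + 3)**2 = (-2)**2 = 4)
q(-440, 613)/n(929, -793) = (3*(-621 - 440 - 2*613)/(207 + 613))/4 = (3*(-621 - 440 - 1226)/820)*(1/4) = (3*(1/820)*(-2287))*(1/4) = -6861/820*1/4 = -6861/3280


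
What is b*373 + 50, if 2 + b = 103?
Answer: 37723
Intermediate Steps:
b = 101 (b = -2 + 103 = 101)
b*373 + 50 = 101*373 + 50 = 37673 + 50 = 37723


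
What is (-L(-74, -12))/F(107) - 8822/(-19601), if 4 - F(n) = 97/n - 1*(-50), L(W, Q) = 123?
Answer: 100748793/32792473 ≈ 3.0723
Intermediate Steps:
F(n) = -46 - 97/n (F(n) = 4 - (97/n - 1*(-50)) = 4 - (97/n + 50) = 4 - (50 + 97/n) = 4 + (-50 - 97/n) = -46 - 97/n)
(-L(-74, -12))/F(107) - 8822/(-19601) = (-1*123)/(-46 - 97/107) - 8822/(-19601) = -123/(-46 - 97*1/107) - 8822*(-1/19601) = -123/(-46 - 97/107) + 8822/19601 = -123/(-5019/107) + 8822/19601 = -123*(-107/5019) + 8822/19601 = 4387/1673 + 8822/19601 = 100748793/32792473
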